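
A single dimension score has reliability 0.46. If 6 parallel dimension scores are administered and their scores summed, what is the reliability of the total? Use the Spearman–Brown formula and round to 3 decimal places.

ρ_k = kρ / (1 + (k−1)ρ) = 6·0.46 / (1 + 5·0.46) = 2.760 / 3.300 = 0.836.

0.836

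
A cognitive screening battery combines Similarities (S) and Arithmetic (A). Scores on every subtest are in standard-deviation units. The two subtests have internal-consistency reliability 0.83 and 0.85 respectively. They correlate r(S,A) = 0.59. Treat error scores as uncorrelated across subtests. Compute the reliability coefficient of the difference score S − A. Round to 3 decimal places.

Var(S−A) = 1 + 1 − 2·0.59 = 2 − 1.18 = 0.82.
With uncorrelated errors the cross-covariances are all true-score covariance, so they carry over unchanged; only the diagonal terms shrink to ρᵢσᵢ².
True-score variance = [0.83 + 0.85] − 1.18 = 1.68 − 1.18 = 0.5.
Reliability = 0.5 / 0.82 = 0.610.

0.610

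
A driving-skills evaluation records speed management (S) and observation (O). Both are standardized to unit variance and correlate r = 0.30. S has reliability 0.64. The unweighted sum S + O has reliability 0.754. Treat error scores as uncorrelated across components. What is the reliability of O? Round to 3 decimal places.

0.720

Var(S+O) = 2 + 2·0.30 = 2.600.
True-score variance = ρ_S + ρ_O + 2·0.30, so 0.754 = (0.64 + ρ_O + 0.60) / 2.600.
ρ_O = 0.754·2.600 − 0.64 − 0.60 = 0.720.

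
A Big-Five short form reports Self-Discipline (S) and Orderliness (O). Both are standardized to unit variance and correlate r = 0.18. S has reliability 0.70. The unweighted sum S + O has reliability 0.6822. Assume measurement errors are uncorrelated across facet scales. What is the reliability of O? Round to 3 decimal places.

0.550

Var(S+O) = 2 + 2·0.18 = 2.360.
True-score variance = ρ_S + ρ_O + 2·0.18, so 0.6822 = (0.70 + ρ_O + 0.36) / 2.360.
ρ_O = 0.6822·2.360 − 0.70 − 0.36 = 0.550.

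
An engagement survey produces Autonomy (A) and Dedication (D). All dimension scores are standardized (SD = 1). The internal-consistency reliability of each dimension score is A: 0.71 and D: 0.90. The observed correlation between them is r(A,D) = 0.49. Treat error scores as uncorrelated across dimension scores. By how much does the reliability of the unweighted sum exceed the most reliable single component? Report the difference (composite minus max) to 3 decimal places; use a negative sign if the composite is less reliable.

-0.031

Var(sum) = 2 + 0.98 = 2.98; true-score variance = 1.61 + 0.98 = 2.59; composite reliability = 0.8691.
Max component reliability = 0.9000.
Difference = 0.8691 − 0.9000 = -0.031.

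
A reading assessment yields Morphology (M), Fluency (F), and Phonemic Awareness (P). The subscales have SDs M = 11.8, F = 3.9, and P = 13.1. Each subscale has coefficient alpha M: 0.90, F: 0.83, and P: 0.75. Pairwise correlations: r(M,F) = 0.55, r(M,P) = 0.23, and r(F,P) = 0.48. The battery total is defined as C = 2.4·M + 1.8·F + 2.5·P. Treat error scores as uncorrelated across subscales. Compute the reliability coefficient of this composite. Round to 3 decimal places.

Var(C) = 2.4²·11.8² + 1.8²·3.9² + 2.5²·13.1² + 2·[4.32·11.8·3.9·0.55 + 6·11.8·13.1·0.23 + 4.5·3.9·13.1·0.48] = 1923.87 + 866.037 = 2789.9.
Under uncorrelated errors the observed covariances equal the true-score covariances, so only the own-variance terms attenuate.
True-score variance = [2.4²·11.8²·0.90 + 1.8²·3.9²·0.83 + 2.5²·13.1²·0.75] + 866.037 = 1567.14 + 866.037 = 2433.18.
Reliability = 2433.18 / 2789.9 = 0.872.

0.872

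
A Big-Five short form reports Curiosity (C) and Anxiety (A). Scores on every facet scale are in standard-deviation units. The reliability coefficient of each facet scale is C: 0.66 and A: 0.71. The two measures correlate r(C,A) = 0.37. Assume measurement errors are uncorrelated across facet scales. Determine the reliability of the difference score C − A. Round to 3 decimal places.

0.500

Var(C−A) = 1 + 1 − 2·0.37 = 2 − 0.74 = 1.26.
With uncorrelated errors the cross-covariances are all true-score covariance, so they carry over unchanged; only the diagonal terms shrink to ρᵢσᵢ².
True-score variance = [0.66 + 0.71] − 0.74 = 1.37 − 0.74 = 0.63.
Reliability = 0.63 / 1.26 = 0.500.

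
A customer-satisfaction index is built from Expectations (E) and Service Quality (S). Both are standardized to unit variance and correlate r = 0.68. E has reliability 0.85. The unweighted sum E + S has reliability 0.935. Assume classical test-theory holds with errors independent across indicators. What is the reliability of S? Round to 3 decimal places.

0.932

Var(E+S) = 2 + 2·0.68 = 3.360.
True-score variance = ρ_E + ρ_S + 2·0.68, so 0.935 = (0.85 + ρ_S + 1.36) / 3.360.
ρ_S = 0.935·3.360 − 0.85 − 1.36 = 0.932.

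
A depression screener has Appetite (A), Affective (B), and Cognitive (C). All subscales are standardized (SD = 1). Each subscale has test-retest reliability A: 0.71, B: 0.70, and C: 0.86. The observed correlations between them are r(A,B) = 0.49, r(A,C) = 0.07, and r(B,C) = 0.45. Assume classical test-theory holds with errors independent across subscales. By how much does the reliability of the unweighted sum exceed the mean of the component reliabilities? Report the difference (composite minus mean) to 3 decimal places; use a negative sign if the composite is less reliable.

0.098

Var(sum) = 3 + 2.02 = 5.02; true-score variance = 2.27 + 2.02 = 4.29; composite reliability = 0.8546.
Mean component reliability = 0.7567.
Difference = 0.8546 − 0.7567 = 0.098.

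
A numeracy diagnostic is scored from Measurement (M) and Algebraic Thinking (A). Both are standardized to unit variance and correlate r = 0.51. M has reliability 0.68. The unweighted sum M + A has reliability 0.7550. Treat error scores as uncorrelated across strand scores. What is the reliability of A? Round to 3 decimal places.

0.580

Var(M+A) = 2 + 2·0.51 = 3.020.
True-score variance = ρ_M + ρ_A + 2·0.51, so 0.7550 = (0.68 + ρ_A + 1.02) / 3.020.
ρ_A = 0.7550·3.020 − 0.68 − 1.02 = 0.580.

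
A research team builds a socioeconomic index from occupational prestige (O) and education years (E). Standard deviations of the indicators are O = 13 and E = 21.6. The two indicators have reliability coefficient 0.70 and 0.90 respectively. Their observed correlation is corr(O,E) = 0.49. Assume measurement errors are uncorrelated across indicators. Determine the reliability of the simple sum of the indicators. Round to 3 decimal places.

0.893

Var(O+E) = 13² + 21.6² + 2·[13·21.6·0.49] = 635.56 + 275.184 = 910.744.
With uncorrelated errors the cross-covariances are all true-score covariance, so they carry over unchanged; only the diagonal terms shrink to ρᵢσᵢ².
True-score variance = [13²·0.70 + 21.6²·0.90] + 275.184 = 538.204 + 275.184 = 813.388.
Reliability = 813.388 / 910.744 = 0.893.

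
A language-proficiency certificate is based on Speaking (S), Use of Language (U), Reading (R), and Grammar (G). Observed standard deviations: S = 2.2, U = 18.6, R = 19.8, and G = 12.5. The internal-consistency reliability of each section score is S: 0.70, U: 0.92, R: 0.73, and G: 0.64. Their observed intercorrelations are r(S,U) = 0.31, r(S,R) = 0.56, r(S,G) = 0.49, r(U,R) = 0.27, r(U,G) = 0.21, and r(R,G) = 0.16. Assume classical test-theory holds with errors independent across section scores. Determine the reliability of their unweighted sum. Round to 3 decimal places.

0.861

Var(S+U+R+G) = 2.2² + 18.6² + 19.8² + 12.5² + 2·[2.2·18.6·0.31 + 2.2·19.8·0.56 + 2.2·12.5·0.49 + 18.6·19.8·0.27 + 18.6·12.5·0.21 + 19.8·12.5·0.16] = 899.09 + 476.829 = 1375.92.
Because errors are independent across components, Cov(Tᵢ,Tⱼ) = Cov(Xᵢ,Xⱼ); the off-diagonal part of the true-score variance is the same as above.
True-score variance = [2.2²·0.70 + 18.6²·0.92 + 19.8²·0.73 + 12.5²·0.64] + 476.829 = 707.86 + 476.829 = 1184.69.
Reliability = 1184.69 / 1375.92 = 0.861.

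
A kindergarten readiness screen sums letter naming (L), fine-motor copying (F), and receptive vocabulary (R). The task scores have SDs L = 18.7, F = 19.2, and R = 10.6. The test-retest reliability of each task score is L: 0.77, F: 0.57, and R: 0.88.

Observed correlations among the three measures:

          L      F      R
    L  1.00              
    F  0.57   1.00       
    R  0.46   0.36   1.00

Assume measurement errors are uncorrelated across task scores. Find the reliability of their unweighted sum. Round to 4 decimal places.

Var(L+F+R) = 18.7² + 19.2² + 10.6² + 2·[18.7·19.2·0.57 + 18.7·10.6·0.46 + 19.2·10.6·0.36] = 830.69 + 738.202 = 1568.89.
Because errors are independent across components, Cov(Tᵢ,Tⱼ) = Cov(Xᵢ,Xⱼ); the off-diagonal part of the true-score variance is the same as above.
True-score variance = [18.7²·0.77 + 19.2²·0.57 + 10.6²·0.88] + 738.202 = 578.263 + 738.202 = 1316.47.
Reliability = 1316.47 / 1568.89 = 0.8391.

0.8391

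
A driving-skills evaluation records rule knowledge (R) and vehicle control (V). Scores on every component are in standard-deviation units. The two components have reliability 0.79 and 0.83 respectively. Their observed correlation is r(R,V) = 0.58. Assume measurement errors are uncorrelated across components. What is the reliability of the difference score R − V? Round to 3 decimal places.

Var(R−V) = 1 + 1 − 2·0.58 = 2 − 1.16 = 0.84.
Because errors are independent across components, Cov(Tᵢ,Tⱼ) = Cov(Xᵢ,Xⱼ); the off-diagonal part of the true-score variance is the same as above.
True-score variance = [0.79 + 0.83] − 1.16 = 1.62 − 1.16 = 0.46.
Reliability = 0.46 / 0.84 = 0.548.

0.548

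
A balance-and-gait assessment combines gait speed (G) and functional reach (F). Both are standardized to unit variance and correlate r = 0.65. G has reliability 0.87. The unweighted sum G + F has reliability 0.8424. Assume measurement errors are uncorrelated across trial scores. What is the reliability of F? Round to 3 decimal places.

Var(G+F) = 2 + 2·0.65 = 3.300.
True-score variance = ρ_G + ρ_F + 2·0.65, so 0.8424 = (0.87 + ρ_F + 1.30) / 3.300.
ρ_F = 0.8424·3.300 − 0.87 − 1.30 = 0.610.

0.610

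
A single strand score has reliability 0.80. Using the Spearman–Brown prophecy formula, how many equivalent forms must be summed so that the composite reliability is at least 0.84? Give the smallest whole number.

2

k ≥ ρ*(1−ρ₁)/(ρ₁(1−ρ*)) = 0.84·0.20 / (0.80·0.16) = 1.312.
Smallest integer k = 2.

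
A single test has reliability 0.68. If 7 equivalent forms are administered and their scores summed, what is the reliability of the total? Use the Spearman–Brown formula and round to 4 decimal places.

ρ_k = kρ / (1 + (k−1)ρ) = 7·0.68 / (1 + 6·0.68) = 4.760 / 5.080 = 0.9370.

0.9370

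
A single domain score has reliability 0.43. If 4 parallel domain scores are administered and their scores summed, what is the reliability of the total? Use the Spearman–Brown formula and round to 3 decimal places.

ρ_k = kρ / (1 + (k−1)ρ) = 4·0.43 / (1 + 3·0.43) = 1.720 / 2.290 = 0.751.

0.751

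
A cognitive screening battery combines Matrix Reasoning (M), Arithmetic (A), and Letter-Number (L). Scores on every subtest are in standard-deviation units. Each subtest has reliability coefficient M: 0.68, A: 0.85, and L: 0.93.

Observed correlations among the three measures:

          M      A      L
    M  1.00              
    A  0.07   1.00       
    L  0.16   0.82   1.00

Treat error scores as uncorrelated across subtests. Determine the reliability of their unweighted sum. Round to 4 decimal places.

0.8941

Var(M+A+L) = 3 + 2·[0.07 + 0.16 + 0.82] = 3 + 2.1 = 5.1.
With uncorrelated errors the cross-covariances are all true-score covariance, so they carry over unchanged; only the diagonal terms shrink to ρᵢσᵢ².
True-score variance = [0.68 + 0.85 + 0.93] + 2.1 = 2.46 + 2.1 = 4.56.
Reliability = 4.56 / 5.1 = 0.8941.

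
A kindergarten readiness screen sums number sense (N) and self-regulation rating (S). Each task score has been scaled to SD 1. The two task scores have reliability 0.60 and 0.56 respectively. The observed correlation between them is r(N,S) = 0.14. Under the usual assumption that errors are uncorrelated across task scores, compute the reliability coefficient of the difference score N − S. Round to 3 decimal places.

Var(N−S) = 1 + 1 − 2·0.14 = 2 − 0.28 = 1.72.
Because errors are independent across components, Cov(Tᵢ,Tⱼ) = Cov(Xᵢ,Xⱼ); the off-diagonal part of the true-score variance is the same as above.
True-score variance = [0.60 + 0.56] − 0.28 = 1.16 − 0.28 = 0.88.
Reliability = 0.88 / 1.72 = 0.512.

0.512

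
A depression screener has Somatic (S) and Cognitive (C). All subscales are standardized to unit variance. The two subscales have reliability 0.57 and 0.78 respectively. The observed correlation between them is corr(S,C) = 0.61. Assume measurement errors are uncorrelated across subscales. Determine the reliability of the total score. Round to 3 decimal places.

0.798

Var(S+C) = 2 + 2·[0.61] = 2 + 1.22 = 3.22.
Because errors are independent across components, Cov(Tᵢ,Tⱼ) = Cov(Xᵢ,Xⱼ); the off-diagonal part of the true-score variance is the same as above.
True-score variance = [0.57 + 0.78] + 1.22 = 1.35 + 1.22 = 2.57.
Reliability = 2.57 / 3.22 = 0.798.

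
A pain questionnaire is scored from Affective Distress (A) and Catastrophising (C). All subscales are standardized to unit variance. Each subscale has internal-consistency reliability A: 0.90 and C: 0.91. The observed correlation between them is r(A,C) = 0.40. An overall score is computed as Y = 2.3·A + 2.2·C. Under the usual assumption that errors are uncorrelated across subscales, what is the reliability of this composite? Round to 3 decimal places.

Var(Y) = 2.3² + 2.2² + 2·[5.06·0.40] = 10.13 + 4.048 = 14.178.
Because errors are independent across components, Cov(Tᵢ,Tⱼ) = Cov(Xᵢ,Xⱼ); the off-diagonal part of the true-score variance is the same as above.
True-score variance = [2.3²·0.90 + 2.2²·0.91] + 4.048 = 9.1654 + 4.048 = 13.2134.
Reliability = 13.2134 / 14.178 = 0.932.

0.932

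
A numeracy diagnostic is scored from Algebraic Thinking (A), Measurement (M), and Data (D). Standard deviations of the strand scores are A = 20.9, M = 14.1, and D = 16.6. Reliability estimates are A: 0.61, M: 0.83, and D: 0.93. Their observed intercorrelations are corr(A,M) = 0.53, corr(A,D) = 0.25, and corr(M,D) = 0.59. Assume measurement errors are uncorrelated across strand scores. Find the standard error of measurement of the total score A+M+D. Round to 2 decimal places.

Var(total) = 911.18 + 762.032 = 1673.21.
True-score variance = 687.737 + 762.032 = 1449.77, so reliability = 0.8665.
Error variance = 1673.21 − 1449.77 = 223.443; SEM = √223.443 = 14.95.

14.95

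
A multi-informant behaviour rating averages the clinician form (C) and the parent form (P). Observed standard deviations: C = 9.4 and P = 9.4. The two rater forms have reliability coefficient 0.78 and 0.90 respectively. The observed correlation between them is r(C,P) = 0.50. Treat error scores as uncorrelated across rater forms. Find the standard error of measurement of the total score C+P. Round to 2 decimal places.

Var(total) = 176.72 + 88.36 = 265.08.
True-score variance = 148.445 + 88.36 = 236.805, so reliability = 0.8933.
Error variance = 265.08 − 236.805 = 28.2752; SEM = √28.2752 = 5.32.

5.32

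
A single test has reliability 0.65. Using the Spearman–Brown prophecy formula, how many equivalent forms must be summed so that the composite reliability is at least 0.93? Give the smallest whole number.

k ≥ ρ*(1−ρ₁)/(ρ₁(1−ρ*)) = 0.93·0.35 / (0.65·0.07) = 7.154.
Smallest integer k = 8.

8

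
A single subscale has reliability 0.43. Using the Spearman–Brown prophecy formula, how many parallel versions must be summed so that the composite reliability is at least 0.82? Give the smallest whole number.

k ≥ ρ*(1−ρ₁)/(ρ₁(1−ρ*)) = 0.82·0.57 / (0.43·0.18) = 6.039.
Smallest integer k = 7.

7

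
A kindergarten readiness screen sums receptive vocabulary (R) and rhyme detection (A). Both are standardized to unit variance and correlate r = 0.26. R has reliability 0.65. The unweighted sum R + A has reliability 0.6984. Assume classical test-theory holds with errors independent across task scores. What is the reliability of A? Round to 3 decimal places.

0.590

Var(R+A) = 2 + 2·0.26 = 2.520.
True-score variance = ρ_R + ρ_A + 2·0.26, so 0.6984 = (0.65 + ρ_A + 0.52) / 2.520.
ρ_A = 0.6984·2.520 − 0.65 − 0.52 = 0.590.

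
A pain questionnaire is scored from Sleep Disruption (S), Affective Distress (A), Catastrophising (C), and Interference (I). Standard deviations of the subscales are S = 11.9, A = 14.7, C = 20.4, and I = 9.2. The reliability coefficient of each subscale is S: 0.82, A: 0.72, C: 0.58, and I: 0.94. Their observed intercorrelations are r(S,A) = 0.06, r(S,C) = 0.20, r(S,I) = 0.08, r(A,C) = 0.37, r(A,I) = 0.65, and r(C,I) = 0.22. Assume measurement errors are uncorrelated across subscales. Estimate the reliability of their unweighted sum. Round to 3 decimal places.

Var(S+A+C+I) = 11.9² + 14.7² + 20.4² + 9.2² + 2·[11.9·14.7·0.06 + 11.9·20.4·0.20 + 11.9·9.2·0.08 + 14.7·20.4·0.37 + 14.7·9.2·0.65 + 20.4·9.2·0.22] = 858.5 + 615.915 = 1474.41.
Under uncorrelated errors the observed covariances equal the true-score covariances, so only the own-variance terms attenuate.
True-score variance = [11.9²·0.82 + 14.7²·0.72 + 20.4²·0.58 + 9.2²·0.94] + 615.915 = 592.639 + 615.915 = 1208.55.
Reliability = 1208.55 / 1474.41 = 0.820.

0.820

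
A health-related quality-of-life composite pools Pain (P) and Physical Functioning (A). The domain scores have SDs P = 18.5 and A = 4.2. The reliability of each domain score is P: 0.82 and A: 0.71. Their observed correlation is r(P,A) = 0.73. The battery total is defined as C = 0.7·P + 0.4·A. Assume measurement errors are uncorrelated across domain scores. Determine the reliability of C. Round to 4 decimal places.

0.8467

Var(C) = 0.7²·18.5² + 0.4²·4.2² + 2·[0.28·18.5·4.2·0.73] = 170.525 + 31.7638 = 202.289.
Under uncorrelated errors the observed covariances equal the true-score covariances, so only the own-variance terms attenuate.
True-score variance = [0.7²·18.5²·0.82 + 0.4²·4.2²·0.71] + 31.7638 = 139.52 + 31.7638 = 171.284.
Reliability = 171.284 / 202.289 = 0.8467.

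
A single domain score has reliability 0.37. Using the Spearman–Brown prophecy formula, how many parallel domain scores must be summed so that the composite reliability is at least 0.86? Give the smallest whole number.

11

k ≥ ρ*(1−ρ₁)/(ρ₁(1−ρ*)) = 0.86·0.63 / (0.37·0.14) = 10.459.
Smallest integer k = 11.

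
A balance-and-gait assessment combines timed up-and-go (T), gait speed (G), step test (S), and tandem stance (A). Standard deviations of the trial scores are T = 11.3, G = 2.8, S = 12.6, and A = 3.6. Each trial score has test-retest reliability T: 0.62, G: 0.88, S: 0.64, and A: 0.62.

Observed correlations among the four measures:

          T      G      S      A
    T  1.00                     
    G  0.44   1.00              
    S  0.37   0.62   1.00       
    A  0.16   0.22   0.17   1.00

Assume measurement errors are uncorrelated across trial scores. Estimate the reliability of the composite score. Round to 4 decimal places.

Var(T+G+S+A) = 11.3² + 2.8² + 12.6² + 3.6² + 2·[11.3·2.8·0.44 + 11.3·12.6·0.37 + 11.3·3.6·0.16 + 2.8·12.6·0.62 + 2.8·3.6·0.22 + 12.6·3.6·0.17] = 307.25 + 209.827 = 517.077.
With uncorrelated errors the cross-covariances are all true-score covariance, so they carry over unchanged; only the diagonal terms shrink to ρᵢσᵢ².
True-score variance = [11.3²·0.62 + 2.8²·0.88 + 12.6²·0.64 + 3.6²·0.62] + 209.827 = 195.709 + 209.827 = 405.535.
Reliability = 405.535 / 517.077 = 0.7843.

0.7843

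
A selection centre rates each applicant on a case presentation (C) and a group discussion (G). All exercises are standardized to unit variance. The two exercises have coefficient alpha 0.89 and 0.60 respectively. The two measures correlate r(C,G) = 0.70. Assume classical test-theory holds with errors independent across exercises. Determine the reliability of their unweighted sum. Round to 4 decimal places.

Var(C+G) = 2 + 2·[0.70] = 2 + 1.4 = 3.4.
Under uncorrelated errors the observed covariances equal the true-score covariances, so only the own-variance terms attenuate.
True-score variance = [0.89 + 0.60] + 1.4 = 1.49 + 1.4 = 2.89.
Reliability = 2.89 / 3.4 = 0.8500.

0.8500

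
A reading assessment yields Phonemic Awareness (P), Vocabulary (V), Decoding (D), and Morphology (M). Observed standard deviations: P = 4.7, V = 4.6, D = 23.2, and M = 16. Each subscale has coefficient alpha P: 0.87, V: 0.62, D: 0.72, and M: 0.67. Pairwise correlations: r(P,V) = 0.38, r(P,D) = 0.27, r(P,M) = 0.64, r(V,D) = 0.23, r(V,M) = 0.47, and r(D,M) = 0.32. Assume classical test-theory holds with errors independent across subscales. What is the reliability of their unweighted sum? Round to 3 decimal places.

Var(P+V+D+M) = 4.7² + 4.6² + 23.2² + 16² + 2·[4.7·4.6·0.38 + 4.7·23.2·0.27 + 4.7·16·0.64 + 4.6·23.2·0.23 + 4.6·16·0.47 + 23.2·16·0.32] = 837.49 + 527.412 = 1364.9.
Under uncorrelated errors the observed covariances equal the true-score covariances, so only the own-variance terms attenuate.
True-score variance = [4.7²·0.87 + 4.6²·0.62 + 23.2²·0.72 + 16²·0.67] + 527.412 = 591.39 + 527.412 = 1118.8.
Reliability = 1118.8 / 1364.9 = 0.820.

0.820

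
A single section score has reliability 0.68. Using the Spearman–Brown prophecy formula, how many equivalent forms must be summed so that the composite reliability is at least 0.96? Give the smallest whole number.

12

k ≥ ρ*(1−ρ₁)/(ρ₁(1−ρ*)) = 0.96·0.32 / (0.68·0.04) = 11.294.
Smallest integer k = 12.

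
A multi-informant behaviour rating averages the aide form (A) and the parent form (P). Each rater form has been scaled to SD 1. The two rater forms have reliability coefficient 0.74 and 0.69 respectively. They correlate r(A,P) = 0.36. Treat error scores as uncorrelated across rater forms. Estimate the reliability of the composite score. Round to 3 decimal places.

Var(A+P) = 2 + 2·[0.36] = 2 + 0.72 = 2.72.
Under uncorrelated errors the observed covariances equal the true-score covariances, so only the own-variance terms attenuate.
True-score variance = [0.74 + 0.69] + 0.72 = 1.43 + 0.72 = 2.15.
Reliability = 2.15 / 2.72 = 0.790.

0.790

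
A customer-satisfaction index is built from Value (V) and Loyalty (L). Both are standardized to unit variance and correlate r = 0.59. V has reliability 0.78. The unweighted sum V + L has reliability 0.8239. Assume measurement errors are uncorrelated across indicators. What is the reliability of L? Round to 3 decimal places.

Var(V+L) = 2 + 2·0.59 = 3.180.
True-score variance = ρ_V + ρ_L + 2·0.59, so 0.8239 = (0.78 + ρ_L + 1.18) / 3.180.
ρ_L = 0.8239·3.180 − 0.78 − 1.18 = 0.660.

0.660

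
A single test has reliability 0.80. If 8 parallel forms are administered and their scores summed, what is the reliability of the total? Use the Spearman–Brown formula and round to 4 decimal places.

0.9697

ρ_k = kρ / (1 + (k−1)ρ) = 8·0.80 / (1 + 7·0.80) = 6.400 / 6.600 = 0.9697.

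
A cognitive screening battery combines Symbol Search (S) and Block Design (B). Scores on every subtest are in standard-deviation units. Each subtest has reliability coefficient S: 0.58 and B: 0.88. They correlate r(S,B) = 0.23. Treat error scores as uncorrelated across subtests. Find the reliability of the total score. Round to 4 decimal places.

0.7805

Var(S+B) = 2 + 2·[0.23] = 2 + 0.46 = 2.46.
Because errors are independent across components, Cov(Tᵢ,Tⱼ) = Cov(Xᵢ,Xⱼ); the off-diagonal part of the true-score variance is the same as above.
True-score variance = [0.58 + 0.88] + 0.46 = 1.46 + 0.46 = 1.92.
Reliability = 1.92 / 2.46 = 0.7805.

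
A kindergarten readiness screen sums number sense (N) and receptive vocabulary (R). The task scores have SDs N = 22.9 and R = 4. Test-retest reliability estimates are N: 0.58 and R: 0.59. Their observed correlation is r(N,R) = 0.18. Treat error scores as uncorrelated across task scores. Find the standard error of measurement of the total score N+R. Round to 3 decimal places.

Var(total) = 540.41 + 32.976 = 573.386.
True-score variance = 313.598 + 32.976 = 346.574, so reliability = 0.6044.
Error variance = 573.386 − 346.574 = 226.812; SEM = √226.812 = 15.060.

15.060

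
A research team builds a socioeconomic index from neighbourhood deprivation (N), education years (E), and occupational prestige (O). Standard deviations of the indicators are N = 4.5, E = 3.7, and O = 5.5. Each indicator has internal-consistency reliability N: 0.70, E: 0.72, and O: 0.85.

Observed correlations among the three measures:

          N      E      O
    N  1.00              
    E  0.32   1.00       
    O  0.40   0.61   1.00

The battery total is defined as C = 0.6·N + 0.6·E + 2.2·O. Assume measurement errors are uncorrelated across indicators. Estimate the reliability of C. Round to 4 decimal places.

0.8847

Var(C) = 0.6²·4.5² + 0.6²·3.7² + 2.2²·5.5² + 2·[0.36·4.5·3.7·0.32 + 1.32·4.5·5.5·0.40 + 1.32·3.7·5.5·0.61] = 158.628 + 62.7438 = 221.372.
With uncorrelated errors the cross-covariances are all true-score covariance, so they carry over unchanged; only the diagonal terms shrink to ρᵢσᵢ².
True-score variance = [0.6²·4.5²·0.70 + 0.6²·3.7²·0.72 + 2.2²·5.5²·0.85] + 62.7438 = 133.1 + 62.7438 = 195.844.
Reliability = 195.844 / 221.372 = 0.8847.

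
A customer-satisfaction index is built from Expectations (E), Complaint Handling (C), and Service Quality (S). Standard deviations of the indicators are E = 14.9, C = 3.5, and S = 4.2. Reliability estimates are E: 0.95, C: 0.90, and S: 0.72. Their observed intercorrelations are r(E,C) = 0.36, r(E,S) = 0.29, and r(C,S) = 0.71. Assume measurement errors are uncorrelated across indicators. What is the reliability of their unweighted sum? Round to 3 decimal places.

0.950

Var(E+C+S) = 14.9² + 3.5² + 4.2² + 2·[14.9·3.5·0.36 + 14.9·4.2·0.29 + 3.5·4.2·0.71] = 251.9 + 94.7184 = 346.618.
Because errors are independent across components, Cov(Tᵢ,Tⱼ) = Cov(Xᵢ,Xⱼ); the off-diagonal part of the true-score variance is the same as above.
True-score variance = [14.9²·0.95 + 3.5²·0.90 + 4.2²·0.72] + 94.7184 = 234.635 + 94.7184 = 329.354.
Reliability = 329.354 / 346.618 = 0.950.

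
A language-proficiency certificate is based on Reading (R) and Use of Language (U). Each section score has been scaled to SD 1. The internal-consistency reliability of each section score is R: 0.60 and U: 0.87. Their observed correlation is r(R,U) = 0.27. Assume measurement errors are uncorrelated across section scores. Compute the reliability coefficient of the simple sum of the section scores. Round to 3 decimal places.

Var(R+U) = 2 + 2·[0.27] = 2 + 0.54 = 2.54.
With uncorrelated errors the cross-covariances are all true-score covariance, so they carry over unchanged; only the diagonal terms shrink to ρᵢσᵢ².
True-score variance = [0.60 + 0.87] + 0.54 = 1.47 + 0.54 = 2.01.
Reliability = 2.01 / 2.54 = 0.791.

0.791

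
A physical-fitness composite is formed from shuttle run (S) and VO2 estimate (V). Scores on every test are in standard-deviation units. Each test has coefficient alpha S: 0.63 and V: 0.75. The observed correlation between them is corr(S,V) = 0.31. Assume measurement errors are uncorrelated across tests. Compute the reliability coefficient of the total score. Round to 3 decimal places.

0.763

Var(S+V) = 2 + 2·[0.31] = 2 + 0.62 = 2.62.
With uncorrelated errors the cross-covariances are all true-score covariance, so they carry over unchanged; only the diagonal terms shrink to ρᵢσᵢ².
True-score variance = [0.63 + 0.75] + 0.62 = 1.38 + 0.62 = 2.
Reliability = 2 / 2.62 = 0.763.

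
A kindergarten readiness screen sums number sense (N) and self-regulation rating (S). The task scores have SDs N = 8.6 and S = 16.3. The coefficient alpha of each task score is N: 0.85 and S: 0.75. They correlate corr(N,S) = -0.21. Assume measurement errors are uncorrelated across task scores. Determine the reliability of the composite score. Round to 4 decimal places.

0.7239

Var(N+S) = 8.6² + 16.3² + 2·[8.6·16.3·(-0.21)] = 339.65 − 58.8756 = 280.774.
With uncorrelated errors the cross-covariances are all true-score covariance, so they carry over unchanged; only the diagonal terms shrink to ρᵢσᵢ².
True-score variance = [8.6²·0.85 + 16.3²·0.75] − 58.8756 = 262.133 − 58.8756 = 203.258.
Reliability = 203.258 / 280.774 = 0.7239.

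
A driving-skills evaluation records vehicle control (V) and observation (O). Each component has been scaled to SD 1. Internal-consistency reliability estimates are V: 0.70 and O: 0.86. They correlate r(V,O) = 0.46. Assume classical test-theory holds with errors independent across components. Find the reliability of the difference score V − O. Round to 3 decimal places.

Var(V−O) = 1 + 1 − 2·0.46 = 2 − 0.92 = 1.08.
With uncorrelated errors the cross-covariances are all true-score covariance, so they carry over unchanged; only the diagonal terms shrink to ρᵢσᵢ².
True-score variance = [0.70 + 0.86] − 0.92 = 1.56 − 0.92 = 0.64.
Reliability = 0.64 / 1.08 = 0.593.

0.593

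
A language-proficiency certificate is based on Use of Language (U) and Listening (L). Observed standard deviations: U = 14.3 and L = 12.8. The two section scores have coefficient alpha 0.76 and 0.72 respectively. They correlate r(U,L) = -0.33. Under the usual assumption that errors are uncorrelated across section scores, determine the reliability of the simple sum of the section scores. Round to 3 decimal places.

0.616

Var(U+L) = 14.3² + 12.8² + 2·[14.3·12.8·(-0.33)] = 368.33 − 120.806 = 247.524.
With uncorrelated errors the cross-covariances are all true-score covariance, so they carry over unchanged; only the diagonal terms shrink to ρᵢσᵢ².
True-score variance = [14.3²·0.76 + 12.8²·0.72] − 120.806 = 273.377 − 120.806 = 152.571.
Reliability = 152.571 / 247.524 = 0.616.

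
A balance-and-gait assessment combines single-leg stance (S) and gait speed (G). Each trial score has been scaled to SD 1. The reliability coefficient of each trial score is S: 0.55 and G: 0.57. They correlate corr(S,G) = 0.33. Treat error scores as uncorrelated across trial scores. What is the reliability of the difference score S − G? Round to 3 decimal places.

0.343

Var(S−G) = 1 + 1 − 2·0.33 = 2 − 0.66 = 1.34.
Under uncorrelated errors the observed covariances equal the true-score covariances, so only the own-variance terms attenuate.
True-score variance = [0.55 + 0.57] − 0.66 = 1.12 − 0.66 = 0.46.
Reliability = 0.46 / 1.34 = 0.343.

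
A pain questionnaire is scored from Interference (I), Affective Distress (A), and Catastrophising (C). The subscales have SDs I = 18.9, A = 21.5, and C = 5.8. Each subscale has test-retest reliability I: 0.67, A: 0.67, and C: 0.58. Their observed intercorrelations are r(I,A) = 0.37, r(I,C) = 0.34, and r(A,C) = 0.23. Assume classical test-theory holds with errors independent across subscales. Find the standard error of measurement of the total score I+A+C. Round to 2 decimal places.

16.87

Var(total) = 853.1 + 432.603 = 1285.7.
True-score variance = 568.549 + 432.603 = 1001.15, so reliability = 0.7787.
Error variance = 1285.7 − 1001.15 = 284.551; SEM = √284.551 = 16.87.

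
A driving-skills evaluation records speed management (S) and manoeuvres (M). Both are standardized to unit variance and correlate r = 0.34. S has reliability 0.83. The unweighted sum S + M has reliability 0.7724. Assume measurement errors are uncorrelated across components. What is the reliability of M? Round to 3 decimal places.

0.560

Var(S+M) = 2 + 2·0.34 = 2.680.
True-score variance = ρ_S + ρ_M + 2·0.34, so 0.7724 = (0.83 + ρ_M + 0.68) / 2.680.
ρ_M = 0.7724·2.680 − 0.83 − 0.68 = 0.560.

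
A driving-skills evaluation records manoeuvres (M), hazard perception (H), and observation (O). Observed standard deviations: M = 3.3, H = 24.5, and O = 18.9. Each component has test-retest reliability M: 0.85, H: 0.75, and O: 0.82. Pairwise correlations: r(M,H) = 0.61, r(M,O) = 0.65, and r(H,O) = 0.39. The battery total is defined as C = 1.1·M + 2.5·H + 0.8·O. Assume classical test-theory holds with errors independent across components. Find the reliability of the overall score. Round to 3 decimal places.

Var(C) = 1.1²·3.3² + 2.5²·24.5² + 0.8²·18.9² + 2·[2.75·3.3·24.5·0.61 + 0.88·3.3·18.9·0.65 + 2·24.5·18.9·0.39] = 3993.35 + 1064.96 = 5058.31.
Under uncorrelated errors the observed covariances equal the true-score covariances, so only the own-variance terms attenuate.
True-score variance = [1.1²·3.3²·0.85 + 2.5²·24.5²·0.75 + 0.8²·18.9²·0.82] + 1064.96 = 3012.34 + 1064.96 = 4077.3.
Reliability = 4077.3 / 5058.31 = 0.806.

0.806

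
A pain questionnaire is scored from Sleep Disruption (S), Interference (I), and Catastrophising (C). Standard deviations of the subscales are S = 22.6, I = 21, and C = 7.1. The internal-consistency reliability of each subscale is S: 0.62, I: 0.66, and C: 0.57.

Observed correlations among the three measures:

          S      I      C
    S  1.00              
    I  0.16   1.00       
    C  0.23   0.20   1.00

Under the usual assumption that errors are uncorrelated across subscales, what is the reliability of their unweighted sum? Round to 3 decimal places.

Var(S+I+C) = 22.6² + 21² + 7.1² + 2·[22.6·21·0.16 + 22.6·7.1·0.23 + 21·7.1·0.20] = 1002.17 + 285.324 = 1287.49.
Under uncorrelated errors the observed covariances equal the true-score covariances, so only the own-variance terms attenuate.
True-score variance = [22.6²·0.62 + 21²·0.66 + 7.1²·0.57] + 285.324 = 636.465 + 285.324 = 921.789.
Reliability = 921.789 / 1287.49 = 0.716.

0.716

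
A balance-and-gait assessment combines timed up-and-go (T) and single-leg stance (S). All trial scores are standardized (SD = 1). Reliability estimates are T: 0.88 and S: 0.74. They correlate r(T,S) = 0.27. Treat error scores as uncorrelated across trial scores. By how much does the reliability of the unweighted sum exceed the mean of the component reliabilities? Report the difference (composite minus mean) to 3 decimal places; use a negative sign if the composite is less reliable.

0.040

Var(sum) = 2 + 0.54 = 2.54; true-score variance = 1.62 + 0.54 = 2.16; composite reliability = 0.8504.
Mean component reliability = 0.8100.
Difference = 0.8504 − 0.8100 = 0.040.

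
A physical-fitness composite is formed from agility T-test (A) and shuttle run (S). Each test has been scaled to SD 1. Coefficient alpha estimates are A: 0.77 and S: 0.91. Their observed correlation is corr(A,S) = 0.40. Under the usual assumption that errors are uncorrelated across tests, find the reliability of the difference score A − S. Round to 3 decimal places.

0.733

Var(A−S) = 1 + 1 − 2·0.40 = 2 − 0.8 = 1.2.
With uncorrelated errors the cross-covariances are all true-score covariance, so they carry over unchanged; only the diagonal terms shrink to ρᵢσᵢ².
True-score variance = [0.77 + 0.91] − 0.8 = 1.68 − 0.8 = 0.88.
Reliability = 0.88 / 1.2 = 0.733.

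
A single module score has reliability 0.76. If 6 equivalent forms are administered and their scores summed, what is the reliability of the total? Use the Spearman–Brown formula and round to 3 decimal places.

ρ_k = kρ / (1 + (k−1)ρ) = 6·0.76 / (1 + 5·0.76) = 4.560 / 4.800 = 0.950.

0.950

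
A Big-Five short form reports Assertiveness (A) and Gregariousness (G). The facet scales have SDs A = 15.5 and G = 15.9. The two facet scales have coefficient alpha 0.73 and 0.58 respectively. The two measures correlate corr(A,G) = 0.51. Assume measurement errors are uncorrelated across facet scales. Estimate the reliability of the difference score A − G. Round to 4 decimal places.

0.2923

Var(A−G) = 15.5² + 15.9² − 2·15.5·15.9·0.51 = 493.06 − 251.379 = 241.681.
Because errors are independent across components, Cov(Tᵢ,Tⱼ) = Cov(Xᵢ,Xⱼ); the off-diagonal part of the true-score variance is the same as above.
True-score variance = [15.5²·0.73 + 15.9²·0.58] − 251.379 = 322.012 − 251.379 = 70.6333.
Reliability = 70.6333 / 241.681 = 0.2923.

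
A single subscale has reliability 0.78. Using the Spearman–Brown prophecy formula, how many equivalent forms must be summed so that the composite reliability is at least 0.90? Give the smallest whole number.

k ≥ ρ*(1−ρ₁)/(ρ₁(1−ρ*)) = 0.90·0.22 / (0.78·0.10) = 2.538.
Smallest integer k = 3.

3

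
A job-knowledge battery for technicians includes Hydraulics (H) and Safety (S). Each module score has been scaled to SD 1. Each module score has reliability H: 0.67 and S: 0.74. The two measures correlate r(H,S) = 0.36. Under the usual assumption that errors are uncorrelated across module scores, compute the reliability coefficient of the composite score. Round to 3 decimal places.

Var(H+S) = 2 + 2·[0.36] = 2 + 0.72 = 2.72.
Because errors are independent across components, Cov(Tᵢ,Tⱼ) = Cov(Xᵢ,Xⱼ); the off-diagonal part of the true-score variance is the same as above.
True-score variance = [0.67 + 0.74] + 0.72 = 1.41 + 0.72 = 2.13.
Reliability = 2.13 / 2.72 = 0.783.

0.783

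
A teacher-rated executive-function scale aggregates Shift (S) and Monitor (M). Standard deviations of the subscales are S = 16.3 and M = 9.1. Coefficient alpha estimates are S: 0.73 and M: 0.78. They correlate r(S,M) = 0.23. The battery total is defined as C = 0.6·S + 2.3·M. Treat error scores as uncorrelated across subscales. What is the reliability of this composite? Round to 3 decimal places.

0.805

Var(C) = 0.6²·16.3² + 2.3²·9.1² + 2·[1.38·16.3·9.1·0.23] = 533.713 + 94.1599 = 627.873.
With uncorrelated errors the cross-covariances are all true-score covariance, so they carry over unchanged; only the diagonal terms shrink to ρᵢσᵢ².
True-score variance = [0.6²·16.3²·0.73 + 2.3²·9.1²·0.78] + 94.1599 = 411.514 + 94.1599 = 505.674.
Reliability = 505.674 / 627.873 = 0.805.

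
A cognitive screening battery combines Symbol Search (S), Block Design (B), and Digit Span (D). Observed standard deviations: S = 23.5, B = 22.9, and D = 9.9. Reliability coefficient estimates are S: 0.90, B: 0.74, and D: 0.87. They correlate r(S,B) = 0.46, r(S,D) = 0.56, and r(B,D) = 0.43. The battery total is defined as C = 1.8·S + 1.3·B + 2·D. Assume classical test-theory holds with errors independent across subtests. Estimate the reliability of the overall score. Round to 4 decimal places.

0.9188

Var(C) = 1.8²·23.5² + 1.3²·22.9² + 2²·9.9² + 2·[2.34·23.5·22.9·0.46 + 3.6·23.5·9.9·0.56 + 2.6·22.9·9.9·0.43] = 3067.58 + 2603.5 = 5671.08.
Under uncorrelated errors the observed covariances equal the true-score covariances, so only the own-variance terms attenuate.
True-score variance = [1.8²·23.5²·0.90 + 1.3²·22.9²·0.74 + 2²·9.9²·0.87] + 2603.5 = 2607.26 + 2603.5 = 5210.76.
Reliability = 5210.76 / 5671.08 = 0.9188.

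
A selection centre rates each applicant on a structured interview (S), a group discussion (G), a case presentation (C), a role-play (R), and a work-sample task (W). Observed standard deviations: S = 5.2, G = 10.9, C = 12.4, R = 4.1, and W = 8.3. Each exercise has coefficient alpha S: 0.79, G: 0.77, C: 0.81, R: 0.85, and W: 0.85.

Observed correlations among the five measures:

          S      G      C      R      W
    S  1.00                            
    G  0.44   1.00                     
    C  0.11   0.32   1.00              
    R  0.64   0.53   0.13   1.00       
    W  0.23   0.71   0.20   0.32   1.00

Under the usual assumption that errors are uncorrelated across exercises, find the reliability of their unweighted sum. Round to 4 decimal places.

0.9101

Var(S+G+C+R+W) = 5.2² + 10.9² + 12.4² + 4.1² + 8.3² + 2·[5.2·10.9·0.44 + 5.2·12.4·0.11 + 5.2·4.1·0.64 + 5.2·8.3·0.23 + 10.9·12.4·0.32 + 10.9·4.1·0.53 + 10.9·8.3·0.71 + 12.4·4.1·0.13 + 12.4·8.3·0.20 + 4.1·8.3·0.32] = 385.31 + 449.714 = 835.024.
Because errors are independent across components, Cov(Tᵢ,Tⱼ) = Cov(Xᵢ,Xⱼ); the off-diagonal part of the true-score variance is the same as above.
True-score variance = [5.2²·0.79 + 10.9²·0.77 + 12.4²·0.81 + 4.1²·0.85 + 8.3²·0.85] + 449.714 = 310.236 + 449.714 = 759.95.
Reliability = 759.95 / 835.024 = 0.9101.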